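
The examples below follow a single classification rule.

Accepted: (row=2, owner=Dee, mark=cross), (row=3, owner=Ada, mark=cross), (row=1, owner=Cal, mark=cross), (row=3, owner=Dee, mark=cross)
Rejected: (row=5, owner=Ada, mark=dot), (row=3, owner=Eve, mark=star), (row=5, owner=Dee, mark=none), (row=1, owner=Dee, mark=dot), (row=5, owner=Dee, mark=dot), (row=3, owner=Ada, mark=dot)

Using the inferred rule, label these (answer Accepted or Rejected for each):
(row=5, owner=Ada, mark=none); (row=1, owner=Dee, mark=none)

Rejected, Rejected

The pattern is that an item is 'Accepted' exactly when: mark is cross.
(row=5, owner=Ada, mark=none): mark is none, fails this test → Rejected. (row=1, owner=Dee, mark=none): mark is none, fails this test → Rejected.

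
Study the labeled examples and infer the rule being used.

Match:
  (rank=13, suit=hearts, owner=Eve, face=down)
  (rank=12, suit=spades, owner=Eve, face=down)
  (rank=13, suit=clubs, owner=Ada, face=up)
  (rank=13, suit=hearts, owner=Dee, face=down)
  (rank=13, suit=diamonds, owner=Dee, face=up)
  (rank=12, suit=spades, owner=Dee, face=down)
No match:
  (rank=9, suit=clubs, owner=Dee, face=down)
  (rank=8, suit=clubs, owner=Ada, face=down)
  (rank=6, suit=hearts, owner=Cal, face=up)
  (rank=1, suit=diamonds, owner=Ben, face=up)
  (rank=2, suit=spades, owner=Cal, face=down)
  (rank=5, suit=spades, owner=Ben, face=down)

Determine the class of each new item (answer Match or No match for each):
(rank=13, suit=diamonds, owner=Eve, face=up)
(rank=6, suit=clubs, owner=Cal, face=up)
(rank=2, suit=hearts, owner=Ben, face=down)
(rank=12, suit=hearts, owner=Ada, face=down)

Match, No match, No match, Match

The pattern is that an item is 'Match' exactly when: rank ≥ 12.
Match: (rank=13, suit=diamonds, owner=Eve, face=up), since rank = 13. No match: (rank=6, suit=clubs, owner=Cal, face=up), since rank = 6. No match: (rank=2, suit=hearts, owner=Ben, face=down), since rank = 2. Match: (rank=12, suit=hearts, owner=Ada, face=down), since rank = 12.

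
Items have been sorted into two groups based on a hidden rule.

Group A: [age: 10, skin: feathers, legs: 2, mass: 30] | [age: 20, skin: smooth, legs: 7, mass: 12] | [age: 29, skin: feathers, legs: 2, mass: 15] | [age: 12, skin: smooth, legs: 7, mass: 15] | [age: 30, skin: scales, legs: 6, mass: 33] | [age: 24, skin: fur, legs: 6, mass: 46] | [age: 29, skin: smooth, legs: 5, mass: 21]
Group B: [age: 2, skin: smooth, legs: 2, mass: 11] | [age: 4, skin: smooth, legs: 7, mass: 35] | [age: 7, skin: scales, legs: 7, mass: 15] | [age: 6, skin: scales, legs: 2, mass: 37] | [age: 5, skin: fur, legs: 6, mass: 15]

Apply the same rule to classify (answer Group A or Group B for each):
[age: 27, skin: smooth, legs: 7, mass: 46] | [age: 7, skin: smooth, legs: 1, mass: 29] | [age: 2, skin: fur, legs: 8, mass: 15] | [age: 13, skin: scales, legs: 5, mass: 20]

Group A, Group B, Group B, Group A

Every 'Group A' example satisfies: age ≥ 10. None of the 'Group B' examples do.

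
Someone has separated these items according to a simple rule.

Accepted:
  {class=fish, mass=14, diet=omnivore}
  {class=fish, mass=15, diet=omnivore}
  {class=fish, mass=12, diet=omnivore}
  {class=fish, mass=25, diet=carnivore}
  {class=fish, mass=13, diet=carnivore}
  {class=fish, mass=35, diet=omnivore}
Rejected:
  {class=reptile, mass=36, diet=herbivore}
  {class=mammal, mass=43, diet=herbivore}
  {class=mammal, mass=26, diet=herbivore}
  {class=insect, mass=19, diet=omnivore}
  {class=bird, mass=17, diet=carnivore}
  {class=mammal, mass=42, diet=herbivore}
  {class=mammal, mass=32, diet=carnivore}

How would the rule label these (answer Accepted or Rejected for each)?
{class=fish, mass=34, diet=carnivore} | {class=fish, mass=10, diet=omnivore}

Accepted, Accepted

A rule that fits every label: class is fish — true of each 'Accepted' example, false of each 'Rejected' one.
Accepted: {class=fish, mass=34, diet=carnivore}, since class is fish.
Accepted: {class=fish, mass=10, diet=omnivore}, since class is fish.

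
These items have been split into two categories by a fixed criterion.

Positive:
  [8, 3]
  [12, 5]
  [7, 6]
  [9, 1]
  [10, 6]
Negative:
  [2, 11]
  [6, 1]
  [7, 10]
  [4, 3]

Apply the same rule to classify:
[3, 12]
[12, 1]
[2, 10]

Negative, Positive, Negative

'Positive' ⟺ first > second AND sum ≥ 10.
[3, 12]: 3 < 12, 3+12 = 15, doesn't qualify → Negative. [12, 1]: 12 > 1, 12+1 = 13, fits → Positive. [2, 10]: 2 < 10, 2+10 = 12, doesn't qualify → Negative.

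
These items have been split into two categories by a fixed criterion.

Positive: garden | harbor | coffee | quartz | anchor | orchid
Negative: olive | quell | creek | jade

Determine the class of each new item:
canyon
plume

Positive, Negative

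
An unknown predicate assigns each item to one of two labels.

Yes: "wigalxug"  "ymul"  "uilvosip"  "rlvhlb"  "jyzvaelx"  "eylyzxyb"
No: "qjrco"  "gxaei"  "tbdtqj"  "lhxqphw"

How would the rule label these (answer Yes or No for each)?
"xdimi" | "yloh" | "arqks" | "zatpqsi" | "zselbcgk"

Every 'Yes' example satisfies: even length AND contains 'l'. None of the 'No' examples do.

No, Yes, No, No, Yes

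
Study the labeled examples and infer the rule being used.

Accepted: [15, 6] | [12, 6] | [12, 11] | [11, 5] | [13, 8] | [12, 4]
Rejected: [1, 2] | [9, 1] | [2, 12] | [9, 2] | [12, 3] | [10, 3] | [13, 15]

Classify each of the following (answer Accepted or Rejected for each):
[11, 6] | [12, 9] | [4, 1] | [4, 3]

'Accepted' ⟺ first > second AND sum ≥ 16.

Accepted, Accepted, Rejected, Rejected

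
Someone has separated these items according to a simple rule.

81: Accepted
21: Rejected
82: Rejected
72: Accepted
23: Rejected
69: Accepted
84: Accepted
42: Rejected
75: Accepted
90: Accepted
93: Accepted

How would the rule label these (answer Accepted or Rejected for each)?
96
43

The common property of the 'Accepted' items is: multiple of 3 AND at least 69. No 'Rejected' item has it.
96: 96 = 3·32, 96 ≥ 69 — satisfies this, so Accepted. 43: 43 = 3·14 + 1, 43 < 69 — doesn't match, so Rejected.

Accepted, Rejected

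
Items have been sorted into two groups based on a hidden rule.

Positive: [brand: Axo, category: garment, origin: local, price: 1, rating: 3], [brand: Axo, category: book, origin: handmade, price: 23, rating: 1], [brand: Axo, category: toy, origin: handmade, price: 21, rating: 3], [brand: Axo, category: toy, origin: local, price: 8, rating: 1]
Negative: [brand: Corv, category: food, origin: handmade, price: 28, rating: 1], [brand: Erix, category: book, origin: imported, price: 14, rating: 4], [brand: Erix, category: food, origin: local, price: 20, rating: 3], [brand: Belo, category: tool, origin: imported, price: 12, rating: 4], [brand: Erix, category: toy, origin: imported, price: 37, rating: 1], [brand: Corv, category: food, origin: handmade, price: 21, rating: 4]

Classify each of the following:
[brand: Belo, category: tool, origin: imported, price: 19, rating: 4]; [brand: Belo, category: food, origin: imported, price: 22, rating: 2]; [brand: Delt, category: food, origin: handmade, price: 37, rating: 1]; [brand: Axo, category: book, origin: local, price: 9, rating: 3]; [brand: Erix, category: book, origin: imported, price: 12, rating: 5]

The pattern is that an item is 'Positive' exactly when: brand is Axo.
Negative: [brand: Belo, category: tool, origin: imported, price: 19, rating: 4], since brand is Belo. Negative: [brand: Belo, category: food, origin: imported, price: 22, rating: 2], since brand is Belo. Negative: [brand: Delt, category: food, origin: handmade, price: 37, rating: 1], since brand is Delt. Positive: [brand: Axo, category: book, origin: local, price: 9, rating: 3], since brand is Axo. Negative: [brand: Erix, category: book, origin: imported, price: 12, rating: 5], since brand is Erix.

Negative, Negative, Negative, Positive, Negative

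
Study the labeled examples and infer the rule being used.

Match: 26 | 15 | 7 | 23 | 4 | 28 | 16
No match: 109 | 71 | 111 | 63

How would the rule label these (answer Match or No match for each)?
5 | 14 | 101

The classifier is using: at most 28.
5 → 5 ≤ 28 → Match. 14 → 14 ≤ 28 → Match. 101 → 101 > 28 → No match.

Match, Match, No match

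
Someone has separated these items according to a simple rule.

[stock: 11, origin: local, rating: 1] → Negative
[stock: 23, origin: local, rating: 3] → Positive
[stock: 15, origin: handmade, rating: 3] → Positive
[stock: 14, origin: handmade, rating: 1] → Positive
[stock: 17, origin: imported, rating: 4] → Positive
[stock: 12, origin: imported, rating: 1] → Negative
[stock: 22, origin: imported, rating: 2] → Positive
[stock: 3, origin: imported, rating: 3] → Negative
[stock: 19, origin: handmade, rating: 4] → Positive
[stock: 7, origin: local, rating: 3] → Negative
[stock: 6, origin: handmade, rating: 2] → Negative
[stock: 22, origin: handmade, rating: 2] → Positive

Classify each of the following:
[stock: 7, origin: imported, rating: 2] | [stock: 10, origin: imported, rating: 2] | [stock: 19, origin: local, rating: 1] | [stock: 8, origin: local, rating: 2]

Rule: stock ≥ 14. This holds for each 'Positive' example and fails for each 'Negative' one.
Negative: [stock: 7, origin: imported, rating: 2], since stock = 7. Negative: [stock: 10, origin: imported, rating: 2], since stock = 10. Positive: [stock: 19, origin: local, rating: 1], since stock = 19. Negative: [stock: 8, origin: local, rating: 2], since stock = 8.

Negative, Negative, Positive, Negative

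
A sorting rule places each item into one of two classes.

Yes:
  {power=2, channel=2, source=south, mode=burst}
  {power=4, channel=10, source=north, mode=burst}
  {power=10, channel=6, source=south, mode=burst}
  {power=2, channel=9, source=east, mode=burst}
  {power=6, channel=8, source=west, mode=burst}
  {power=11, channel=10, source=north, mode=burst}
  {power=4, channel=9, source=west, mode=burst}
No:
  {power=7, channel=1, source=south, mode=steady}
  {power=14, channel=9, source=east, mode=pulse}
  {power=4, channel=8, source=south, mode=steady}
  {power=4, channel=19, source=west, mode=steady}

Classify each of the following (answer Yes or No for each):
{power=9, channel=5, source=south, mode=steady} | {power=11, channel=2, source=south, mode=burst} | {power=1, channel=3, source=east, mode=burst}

'Yes' ⟺ mode is burst.
{power=9, channel=5, source=south, mode=steady}: mode is steady, fails this test → No. {power=11, channel=2, source=south, mode=burst}: mode is burst, has this property → Yes. {power=1, channel=3, source=east, mode=burst}: mode is burst, has this property → Yes.

No, Yes, Yes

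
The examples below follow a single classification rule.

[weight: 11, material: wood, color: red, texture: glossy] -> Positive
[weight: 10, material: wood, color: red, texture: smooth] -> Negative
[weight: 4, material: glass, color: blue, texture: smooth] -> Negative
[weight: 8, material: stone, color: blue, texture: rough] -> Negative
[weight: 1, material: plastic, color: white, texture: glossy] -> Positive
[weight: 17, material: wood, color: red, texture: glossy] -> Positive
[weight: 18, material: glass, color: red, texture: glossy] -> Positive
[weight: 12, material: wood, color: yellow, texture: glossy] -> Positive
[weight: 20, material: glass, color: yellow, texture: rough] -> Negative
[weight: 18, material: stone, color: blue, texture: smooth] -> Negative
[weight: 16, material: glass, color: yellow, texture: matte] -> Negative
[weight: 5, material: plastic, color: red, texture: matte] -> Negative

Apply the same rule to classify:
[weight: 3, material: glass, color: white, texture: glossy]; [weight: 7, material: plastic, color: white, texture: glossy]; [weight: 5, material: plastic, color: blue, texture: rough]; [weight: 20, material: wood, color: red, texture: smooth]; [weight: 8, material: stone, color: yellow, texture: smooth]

Positive, Positive, Negative, Negative, Negative

The simplest hypothesis consistent with all the labels is: texture is glossy.
[weight: 3, material: glass, color: white, texture: glossy]: Positive (texture is glossy). [weight: 7, material: plastic, color: white, texture: glossy]: Positive (texture is glossy). [weight: 5, material: plastic, color: blue, texture: rough]: Negative (texture is rough). [weight: 20, material: wood, color: red, texture: smooth]: Negative (texture is smooth). [weight: 8, material: stone, color: yellow, texture: smooth]: Negative (texture is smooth).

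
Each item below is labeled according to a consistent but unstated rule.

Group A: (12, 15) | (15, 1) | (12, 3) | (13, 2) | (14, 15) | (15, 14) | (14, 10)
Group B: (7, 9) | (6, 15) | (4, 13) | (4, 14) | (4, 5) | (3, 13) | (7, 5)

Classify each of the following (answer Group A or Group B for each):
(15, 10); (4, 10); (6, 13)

Group A, Group B, Group B

Rule: first ≥ 9. This holds for each 'Group A' example and fails for each 'Group B' one.
(15, 10): Group A (first 15).
(4, 10): Group B (first 4).
(6, 13): Group B (first 6).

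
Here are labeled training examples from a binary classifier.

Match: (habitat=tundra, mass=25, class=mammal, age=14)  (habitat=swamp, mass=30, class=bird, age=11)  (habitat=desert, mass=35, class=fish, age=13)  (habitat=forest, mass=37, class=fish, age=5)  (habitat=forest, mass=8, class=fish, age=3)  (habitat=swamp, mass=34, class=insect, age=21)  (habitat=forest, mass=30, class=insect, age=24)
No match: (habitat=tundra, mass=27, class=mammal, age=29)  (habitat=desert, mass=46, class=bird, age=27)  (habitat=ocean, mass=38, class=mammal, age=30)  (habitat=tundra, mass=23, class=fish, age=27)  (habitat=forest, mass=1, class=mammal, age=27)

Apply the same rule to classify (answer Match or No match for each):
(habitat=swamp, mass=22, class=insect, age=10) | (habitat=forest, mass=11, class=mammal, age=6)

The rule appears to be: age ≤ 24.
(habitat=swamp, mass=22, class=insect, age=10) — age = 10, hence Match.
(habitat=forest, mass=11, class=mammal, age=6) — age = 6, hence Match.

Match, Match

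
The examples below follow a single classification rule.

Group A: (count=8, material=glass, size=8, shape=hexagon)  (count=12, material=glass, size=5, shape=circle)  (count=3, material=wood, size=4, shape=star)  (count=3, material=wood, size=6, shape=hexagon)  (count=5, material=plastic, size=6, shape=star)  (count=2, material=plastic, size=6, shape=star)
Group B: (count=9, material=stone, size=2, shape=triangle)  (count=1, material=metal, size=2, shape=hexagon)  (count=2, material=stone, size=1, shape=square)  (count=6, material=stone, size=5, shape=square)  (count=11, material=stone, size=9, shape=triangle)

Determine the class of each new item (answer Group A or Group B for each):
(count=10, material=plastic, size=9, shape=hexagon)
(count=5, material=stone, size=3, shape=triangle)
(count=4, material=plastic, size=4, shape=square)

Group A, Group B, Group A

The simplest hypothesis consistent with all the labels is: material is not stone AND size ≥ 4.
(count=10, material=plastic, size=9, shape=hexagon): material is plastic, size = 9 — fits, so Group A.
(count=5, material=stone, size=3, shape=triangle): material is stone, size = 3 — lacks this property, so Group B.
(count=4, material=plastic, size=4, shape=square): material is plastic, size = 4 — fits, so Group A.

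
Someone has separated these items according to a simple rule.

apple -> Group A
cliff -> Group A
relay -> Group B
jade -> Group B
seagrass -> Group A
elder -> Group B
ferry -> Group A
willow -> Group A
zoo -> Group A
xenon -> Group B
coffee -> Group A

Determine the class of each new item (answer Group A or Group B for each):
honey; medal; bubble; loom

Group B, Group B, Group A, Group A

The pattern is that an item is 'Group A' exactly when: has a double letter.
honey: no doubled letter, doesn't qualify → Group B. medal: no doubled letter, doesn't qualify → Group B. bubble: 'bb' doubled, fits → Group A. loom: 'oo' doubled, fits → Group A.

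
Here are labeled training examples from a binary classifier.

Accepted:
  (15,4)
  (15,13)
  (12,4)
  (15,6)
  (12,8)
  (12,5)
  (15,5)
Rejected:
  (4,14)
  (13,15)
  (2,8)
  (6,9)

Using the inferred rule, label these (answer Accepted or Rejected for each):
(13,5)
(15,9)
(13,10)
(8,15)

Accepted, Accepted, Accepted, Rejected

The rule appears to be: first > second.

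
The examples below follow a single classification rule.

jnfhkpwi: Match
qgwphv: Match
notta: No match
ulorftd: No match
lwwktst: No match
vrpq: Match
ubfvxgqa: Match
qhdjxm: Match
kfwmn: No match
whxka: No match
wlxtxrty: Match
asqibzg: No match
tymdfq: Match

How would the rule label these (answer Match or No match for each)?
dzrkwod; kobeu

No match, No match

Checking candidate rules against both groups, what survives is: even length.
dzrkwod: length 7 — does not pass, so No match. kobeu: length 5 — does not pass, so No match.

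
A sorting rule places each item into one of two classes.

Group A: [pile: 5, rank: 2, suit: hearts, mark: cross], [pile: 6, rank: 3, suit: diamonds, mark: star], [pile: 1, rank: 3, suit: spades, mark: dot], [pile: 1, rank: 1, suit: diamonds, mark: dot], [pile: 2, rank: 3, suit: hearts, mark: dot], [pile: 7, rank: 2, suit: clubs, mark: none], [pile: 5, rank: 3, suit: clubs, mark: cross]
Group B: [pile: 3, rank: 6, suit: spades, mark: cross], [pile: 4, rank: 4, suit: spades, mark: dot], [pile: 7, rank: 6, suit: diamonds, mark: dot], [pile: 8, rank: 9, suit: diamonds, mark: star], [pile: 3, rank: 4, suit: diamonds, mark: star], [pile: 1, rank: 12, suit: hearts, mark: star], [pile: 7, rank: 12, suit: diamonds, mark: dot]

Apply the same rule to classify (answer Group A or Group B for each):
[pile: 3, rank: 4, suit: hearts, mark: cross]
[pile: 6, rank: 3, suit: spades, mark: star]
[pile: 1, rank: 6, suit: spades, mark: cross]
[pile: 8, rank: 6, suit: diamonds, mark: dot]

The rule appears to be: rank ≤ 3.

Group B, Group A, Group B, Group B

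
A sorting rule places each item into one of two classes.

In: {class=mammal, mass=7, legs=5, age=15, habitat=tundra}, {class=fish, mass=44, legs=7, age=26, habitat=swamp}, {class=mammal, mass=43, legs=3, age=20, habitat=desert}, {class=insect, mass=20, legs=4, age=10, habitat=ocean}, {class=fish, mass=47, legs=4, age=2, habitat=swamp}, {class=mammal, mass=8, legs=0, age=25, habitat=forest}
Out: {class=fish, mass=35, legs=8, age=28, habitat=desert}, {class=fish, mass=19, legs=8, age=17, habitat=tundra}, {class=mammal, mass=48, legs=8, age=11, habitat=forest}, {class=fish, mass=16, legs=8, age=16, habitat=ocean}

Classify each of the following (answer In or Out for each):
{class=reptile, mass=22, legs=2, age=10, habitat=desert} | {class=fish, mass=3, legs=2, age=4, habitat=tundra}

In, In

All 'In' examples share one property — legs ≤ 7 — and every 'Out' example lacks it.
In: {class=reptile, mass=22, legs=2, age=10, habitat=desert}, since legs = 2.
In: {class=fish, mass=3, legs=2, age=4, habitat=tundra}, since legs = 2.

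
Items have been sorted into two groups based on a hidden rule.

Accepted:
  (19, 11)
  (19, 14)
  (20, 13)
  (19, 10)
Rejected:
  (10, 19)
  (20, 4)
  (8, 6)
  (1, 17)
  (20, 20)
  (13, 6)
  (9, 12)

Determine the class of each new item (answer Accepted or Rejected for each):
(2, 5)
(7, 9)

A rule that fits every label: first > second AND sum ≥ 29 — true of each 'Accepted' example, false of each 'Rejected' one.

Rejected, Rejected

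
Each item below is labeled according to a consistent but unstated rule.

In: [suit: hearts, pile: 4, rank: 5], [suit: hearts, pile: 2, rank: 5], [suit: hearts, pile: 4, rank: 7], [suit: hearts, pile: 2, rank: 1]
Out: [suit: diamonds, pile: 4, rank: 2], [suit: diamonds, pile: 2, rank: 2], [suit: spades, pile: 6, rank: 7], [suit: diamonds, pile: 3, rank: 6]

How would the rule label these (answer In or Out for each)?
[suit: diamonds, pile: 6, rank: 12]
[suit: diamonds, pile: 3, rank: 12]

Out, Out

Checking candidate rules against both groups, what survives is: suit is hearts.
[suit: diamonds, pile: 6, rank: 12]: suit is diamonds, fails the rule → Out. [suit: diamonds, pile: 3, rank: 12]: suit is diamonds, fails the rule → Out.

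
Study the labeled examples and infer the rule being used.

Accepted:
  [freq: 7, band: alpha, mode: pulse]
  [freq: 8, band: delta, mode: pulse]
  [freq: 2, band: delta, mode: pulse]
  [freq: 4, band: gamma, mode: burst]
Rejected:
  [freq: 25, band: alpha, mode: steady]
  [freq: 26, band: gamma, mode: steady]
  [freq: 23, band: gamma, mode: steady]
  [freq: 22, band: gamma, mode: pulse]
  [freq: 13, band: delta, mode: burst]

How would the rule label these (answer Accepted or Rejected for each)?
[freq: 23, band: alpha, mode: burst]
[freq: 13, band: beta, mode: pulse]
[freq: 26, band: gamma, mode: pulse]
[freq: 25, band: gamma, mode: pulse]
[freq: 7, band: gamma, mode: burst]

The classifier is using: freq ≤ 8.
[freq: 23, band: alpha, mode: burst]: Rejected (freq = 23). [freq: 13, band: beta, mode: pulse]: Rejected (freq = 13). [freq: 26, band: gamma, mode: pulse]: Rejected (freq = 26). [freq: 25, band: gamma, mode: pulse]: Rejected (freq = 25). [freq: 7, band: gamma, mode: burst]: Accepted (freq = 7).

Rejected, Rejected, Rejected, Rejected, Accepted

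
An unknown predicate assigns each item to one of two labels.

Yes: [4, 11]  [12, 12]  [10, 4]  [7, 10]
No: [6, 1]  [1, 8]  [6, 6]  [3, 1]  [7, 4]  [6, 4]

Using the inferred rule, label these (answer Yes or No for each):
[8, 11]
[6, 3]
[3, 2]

One predicate separates the groups cleanly: sum ≥ 14.

Yes, No, No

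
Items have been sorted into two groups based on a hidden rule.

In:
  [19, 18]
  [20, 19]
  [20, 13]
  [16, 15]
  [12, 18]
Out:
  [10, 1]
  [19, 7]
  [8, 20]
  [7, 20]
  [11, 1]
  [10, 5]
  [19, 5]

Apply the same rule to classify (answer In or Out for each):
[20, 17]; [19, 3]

In, Out

All 'In' examples share one property — sum ≥ 30 — and every 'Out' example lacks it.
[20, 17]: In (20+17 = 37).
[19, 3]: Out (19+3 = 22).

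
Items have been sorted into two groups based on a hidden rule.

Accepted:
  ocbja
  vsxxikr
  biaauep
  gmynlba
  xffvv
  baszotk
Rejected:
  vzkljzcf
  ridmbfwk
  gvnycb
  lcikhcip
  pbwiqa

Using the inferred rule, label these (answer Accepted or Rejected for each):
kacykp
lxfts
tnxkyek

Rejected, Accepted, Accepted

Every 'Accepted' example satisfies: odd length. None of the 'Rejected' examples do.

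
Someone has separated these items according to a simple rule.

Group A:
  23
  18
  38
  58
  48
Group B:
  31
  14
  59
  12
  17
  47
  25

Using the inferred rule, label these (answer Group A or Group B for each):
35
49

Rule: ≡ 3 (mod 5). This holds for each 'Group A' example and fails for each 'Group B' one.

Group B, Group B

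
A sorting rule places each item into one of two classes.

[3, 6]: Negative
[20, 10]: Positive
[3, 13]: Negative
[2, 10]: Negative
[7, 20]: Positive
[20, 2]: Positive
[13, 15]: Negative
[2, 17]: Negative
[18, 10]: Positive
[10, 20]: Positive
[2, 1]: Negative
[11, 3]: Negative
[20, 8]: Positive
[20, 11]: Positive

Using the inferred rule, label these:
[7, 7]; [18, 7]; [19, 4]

One predicate separates the groups cleanly: max ≥ 18.
[7, 7] — max 7, hence Negative. [18, 7] — max 18, hence Positive. [19, 4] — max 19, hence Positive.

Negative, Positive, Positive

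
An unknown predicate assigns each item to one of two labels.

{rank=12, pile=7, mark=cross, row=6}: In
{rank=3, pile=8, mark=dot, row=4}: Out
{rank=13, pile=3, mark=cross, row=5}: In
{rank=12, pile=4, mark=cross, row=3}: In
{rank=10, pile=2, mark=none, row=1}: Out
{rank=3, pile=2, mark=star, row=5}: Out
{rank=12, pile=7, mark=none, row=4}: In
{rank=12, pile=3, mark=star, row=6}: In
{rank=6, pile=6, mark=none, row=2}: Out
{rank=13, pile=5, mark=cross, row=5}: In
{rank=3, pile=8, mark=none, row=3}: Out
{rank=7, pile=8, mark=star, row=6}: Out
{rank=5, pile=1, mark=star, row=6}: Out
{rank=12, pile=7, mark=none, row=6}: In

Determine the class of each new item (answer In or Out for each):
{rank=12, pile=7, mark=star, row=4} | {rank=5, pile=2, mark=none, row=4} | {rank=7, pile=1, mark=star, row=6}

Every 'In' example satisfies: rank ≥ 12. None of the 'Out' examples do.

In, Out, Out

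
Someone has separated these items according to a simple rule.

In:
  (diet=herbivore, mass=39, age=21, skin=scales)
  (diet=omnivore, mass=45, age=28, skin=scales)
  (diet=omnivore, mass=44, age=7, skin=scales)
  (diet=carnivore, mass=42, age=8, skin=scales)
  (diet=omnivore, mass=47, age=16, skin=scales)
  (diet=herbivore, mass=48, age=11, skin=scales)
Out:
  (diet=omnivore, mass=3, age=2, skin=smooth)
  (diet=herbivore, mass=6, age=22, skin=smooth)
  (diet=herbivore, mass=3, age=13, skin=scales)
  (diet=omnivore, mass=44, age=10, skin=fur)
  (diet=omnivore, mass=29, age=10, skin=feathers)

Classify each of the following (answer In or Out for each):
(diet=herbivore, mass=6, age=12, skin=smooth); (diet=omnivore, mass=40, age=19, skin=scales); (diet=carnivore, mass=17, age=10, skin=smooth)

All 'In' examples share one property — skin is scales AND mass ≥ 6 — and every 'Out' example lacks it.

Out, In, Out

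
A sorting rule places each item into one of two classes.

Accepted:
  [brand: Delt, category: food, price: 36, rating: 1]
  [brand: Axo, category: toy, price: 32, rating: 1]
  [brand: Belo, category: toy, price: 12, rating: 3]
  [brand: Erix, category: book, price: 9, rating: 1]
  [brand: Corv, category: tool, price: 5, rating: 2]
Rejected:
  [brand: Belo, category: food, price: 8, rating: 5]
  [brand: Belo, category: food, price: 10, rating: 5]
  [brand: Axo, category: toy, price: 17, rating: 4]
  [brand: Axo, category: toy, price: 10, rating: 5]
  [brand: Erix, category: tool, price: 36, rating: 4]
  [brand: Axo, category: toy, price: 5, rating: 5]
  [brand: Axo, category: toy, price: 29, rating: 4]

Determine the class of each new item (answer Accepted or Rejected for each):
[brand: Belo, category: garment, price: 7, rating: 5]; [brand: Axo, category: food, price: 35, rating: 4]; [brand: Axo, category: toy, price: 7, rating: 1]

Rejected, Rejected, Accepted

All 'Accepted' examples share one property — rating ≤ 3 — and every 'Rejected' example lacks it.
[brand: Belo, category: garment, price: 7, rating: 5] — rating = 5, hence Rejected.
[brand: Axo, category: food, price: 35, rating: 4] — rating = 4, hence Rejected.
[brand: Axo, category: toy, price: 7, rating: 1] — rating = 1, hence Accepted.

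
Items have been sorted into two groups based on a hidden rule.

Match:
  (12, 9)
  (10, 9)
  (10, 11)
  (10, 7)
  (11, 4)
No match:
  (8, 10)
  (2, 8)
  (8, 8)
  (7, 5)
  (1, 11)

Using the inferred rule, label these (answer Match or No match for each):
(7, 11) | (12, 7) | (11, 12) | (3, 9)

No match, Match, Match, No match

A rule that fits every label: sum is odd — true of each 'Match' example, false of each 'No match' one.
(7, 11): 7+11 = 18, fails this test → No match. (12, 7): 12+7 = 19, fits → Match. (11, 12): 11+12 = 23, fits → Match. (3, 9): 3+9 = 12, fails this test → No match.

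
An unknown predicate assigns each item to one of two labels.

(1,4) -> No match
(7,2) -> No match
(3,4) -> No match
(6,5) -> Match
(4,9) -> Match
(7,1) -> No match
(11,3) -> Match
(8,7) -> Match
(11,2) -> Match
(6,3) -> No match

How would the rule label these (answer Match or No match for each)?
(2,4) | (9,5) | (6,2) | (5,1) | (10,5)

Rule: sum ≥ 11. This holds for each 'Match' example and fails for each 'No match' one.
(2,4): No match (2+4 = 6).
(9,5): Match (9+5 = 14).
(6,2): No match (6+2 = 8).
(5,1): No match (5+1 = 6).
(10,5): Match (10+5 = 15).

No match, Match, No match, No match, Match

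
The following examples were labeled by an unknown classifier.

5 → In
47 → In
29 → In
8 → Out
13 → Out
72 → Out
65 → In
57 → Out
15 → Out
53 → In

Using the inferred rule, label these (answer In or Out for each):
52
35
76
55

Out, In, Out, Out

All 'In' examples share one property — ≡ 5 (mod 6) — and every 'Out' example lacks it.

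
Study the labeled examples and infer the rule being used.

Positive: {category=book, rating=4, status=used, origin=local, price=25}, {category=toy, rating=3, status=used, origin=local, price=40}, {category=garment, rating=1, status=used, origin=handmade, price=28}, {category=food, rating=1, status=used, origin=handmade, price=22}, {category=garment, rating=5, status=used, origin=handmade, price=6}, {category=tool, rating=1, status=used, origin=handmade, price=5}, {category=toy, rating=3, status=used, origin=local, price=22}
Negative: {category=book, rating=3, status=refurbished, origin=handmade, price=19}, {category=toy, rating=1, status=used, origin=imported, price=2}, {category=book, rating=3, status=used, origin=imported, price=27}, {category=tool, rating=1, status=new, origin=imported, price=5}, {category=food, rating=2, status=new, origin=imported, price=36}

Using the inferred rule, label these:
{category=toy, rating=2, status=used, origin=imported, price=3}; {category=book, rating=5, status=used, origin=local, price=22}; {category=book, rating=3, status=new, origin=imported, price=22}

Negative, Positive, Negative

'Positive' ⟺ origin is not imported AND status is used.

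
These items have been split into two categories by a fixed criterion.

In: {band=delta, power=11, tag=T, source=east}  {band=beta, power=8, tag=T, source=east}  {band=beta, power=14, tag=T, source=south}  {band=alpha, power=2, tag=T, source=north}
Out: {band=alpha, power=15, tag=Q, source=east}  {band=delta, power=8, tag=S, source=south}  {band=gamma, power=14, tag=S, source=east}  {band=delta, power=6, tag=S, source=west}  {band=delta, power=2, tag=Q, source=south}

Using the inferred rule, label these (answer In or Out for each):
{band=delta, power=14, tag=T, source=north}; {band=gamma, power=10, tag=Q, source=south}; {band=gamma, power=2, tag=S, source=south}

In, Out, Out

The distinguishing property — tag is T — holds for all the 'In' cases and none of the 'Out' cases.
{band=delta, power=14, tag=T, source=north} → tag is T → In. {band=gamma, power=10, tag=Q, source=south} → tag is Q → Out. {band=gamma, power=2, tag=S, source=south} → tag is S → Out.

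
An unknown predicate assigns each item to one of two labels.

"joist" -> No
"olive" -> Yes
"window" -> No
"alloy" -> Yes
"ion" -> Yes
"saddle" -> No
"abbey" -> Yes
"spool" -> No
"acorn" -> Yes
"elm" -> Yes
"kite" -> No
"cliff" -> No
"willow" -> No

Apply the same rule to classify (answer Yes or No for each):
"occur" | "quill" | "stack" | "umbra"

Yes, No, No, Yes

Rule: starts with a vowel. This holds for each 'Yes' example and fails for each 'No' one.
"occur": starts with 'o' — satisfies this, so Yes.
"quill": starts with 'q' — does not satisfy this, so No.
"stack": starts with 's' — does not satisfy this, so No.
"umbra": starts with 'u' — satisfies this, so Yes.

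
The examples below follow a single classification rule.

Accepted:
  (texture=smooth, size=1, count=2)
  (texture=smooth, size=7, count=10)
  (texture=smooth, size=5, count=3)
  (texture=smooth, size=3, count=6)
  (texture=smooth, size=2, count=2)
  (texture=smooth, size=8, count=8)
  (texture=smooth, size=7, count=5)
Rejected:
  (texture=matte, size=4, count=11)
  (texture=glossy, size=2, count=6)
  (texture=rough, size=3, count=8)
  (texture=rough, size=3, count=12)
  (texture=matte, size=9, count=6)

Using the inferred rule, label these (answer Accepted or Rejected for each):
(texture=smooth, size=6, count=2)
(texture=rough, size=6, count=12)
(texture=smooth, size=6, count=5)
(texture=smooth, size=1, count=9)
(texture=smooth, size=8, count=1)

Accepted, Rejected, Accepted, Accepted, Accepted

Looking at the examples, the only property every 'Accepted' case has and every 'Rejected' case lacks is: texture is smooth.
(texture=smooth, size=6, count=2) — texture is smooth, hence Accepted. (texture=rough, size=6, count=12) — texture is rough, hence Rejected. (texture=smooth, size=6, count=5) — texture is smooth, hence Accepted. (texture=smooth, size=1, count=9) — texture is smooth, hence Accepted. (texture=smooth, size=8, count=1) — texture is smooth, hence Accepted.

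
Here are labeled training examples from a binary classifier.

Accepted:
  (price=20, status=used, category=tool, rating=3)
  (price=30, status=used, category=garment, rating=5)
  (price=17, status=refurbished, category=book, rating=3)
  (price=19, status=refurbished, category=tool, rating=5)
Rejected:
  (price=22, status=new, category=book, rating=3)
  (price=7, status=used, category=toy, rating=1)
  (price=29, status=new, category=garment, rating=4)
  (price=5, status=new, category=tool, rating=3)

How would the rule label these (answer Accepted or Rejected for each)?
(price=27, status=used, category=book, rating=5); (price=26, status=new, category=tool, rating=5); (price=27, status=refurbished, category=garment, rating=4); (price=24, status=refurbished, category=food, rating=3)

Accepted, Rejected, Accepted, Accepted

The rule appears to be: status is not new AND price ≥ 17.
(price=27, status=used, category=book, rating=5): Accepted (status is used, price = 27).
(price=26, status=new, category=tool, rating=5): Rejected (status is new, price = 26).
(price=27, status=refurbished, category=garment, rating=4): Accepted (status is refurbished, price = 27).
(price=24, status=refurbished, category=food, rating=3): Accepted (status is refurbished, price = 24).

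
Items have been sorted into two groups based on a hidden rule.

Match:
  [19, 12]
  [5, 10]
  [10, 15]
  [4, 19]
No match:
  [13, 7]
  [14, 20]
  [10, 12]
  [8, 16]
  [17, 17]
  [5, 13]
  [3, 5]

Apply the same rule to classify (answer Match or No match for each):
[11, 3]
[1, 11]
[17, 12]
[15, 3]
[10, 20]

No match, No match, Match, No match, No match

A rule that fits every label: sum is odd — true of each 'Match' example, false of each 'No match' one.
[11, 3] → 11+3 = 14 → No match. [1, 11] → 1+11 = 12 → No match. [17, 12] → 17+12 = 29 → Match. [15, 3] → 15+3 = 18 → No match. [10, 20] → 10+20 = 30 → No match.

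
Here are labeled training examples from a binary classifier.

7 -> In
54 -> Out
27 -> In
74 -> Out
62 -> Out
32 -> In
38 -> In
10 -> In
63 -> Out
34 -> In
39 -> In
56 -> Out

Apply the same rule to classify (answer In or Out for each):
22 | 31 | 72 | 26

One predicate separates the groups cleanly: at most 39.
22: 22 ≤ 39, satisfies this → In.
31: 31 ≤ 39, satisfies this → In.
72: 72 > 39, lacks this property → Out.
26: 26 ≤ 39, satisfies this → In.

In, In, Out, In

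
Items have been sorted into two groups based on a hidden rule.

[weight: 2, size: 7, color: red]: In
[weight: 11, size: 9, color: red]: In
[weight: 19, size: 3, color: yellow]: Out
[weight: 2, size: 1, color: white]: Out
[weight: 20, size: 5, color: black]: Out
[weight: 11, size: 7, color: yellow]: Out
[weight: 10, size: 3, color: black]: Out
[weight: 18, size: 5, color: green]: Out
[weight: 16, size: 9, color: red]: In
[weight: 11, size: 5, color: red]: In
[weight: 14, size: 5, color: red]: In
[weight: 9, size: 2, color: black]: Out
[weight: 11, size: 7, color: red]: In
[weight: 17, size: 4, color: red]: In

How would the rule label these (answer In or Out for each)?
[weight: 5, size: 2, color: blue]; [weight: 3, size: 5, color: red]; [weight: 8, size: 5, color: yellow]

The classifier is using: color is red.
[weight: 5, size: 2, color: blue]: color is blue, doesn't qualify → Out.
[weight: 3, size: 5, color: red]: color is red, satisfies this → In.
[weight: 8, size: 5, color: yellow]: color is yellow, doesn't qualify → Out.

Out, In, Out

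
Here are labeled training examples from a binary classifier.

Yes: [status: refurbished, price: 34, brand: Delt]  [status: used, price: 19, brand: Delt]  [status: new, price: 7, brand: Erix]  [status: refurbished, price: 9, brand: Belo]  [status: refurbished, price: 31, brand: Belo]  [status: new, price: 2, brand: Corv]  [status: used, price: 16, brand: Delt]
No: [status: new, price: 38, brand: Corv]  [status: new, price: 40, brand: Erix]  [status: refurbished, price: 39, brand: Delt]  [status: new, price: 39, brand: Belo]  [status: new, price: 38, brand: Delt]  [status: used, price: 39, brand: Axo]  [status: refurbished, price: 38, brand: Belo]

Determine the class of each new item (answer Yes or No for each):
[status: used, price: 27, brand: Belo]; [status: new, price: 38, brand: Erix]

Yes, No

A rule that fits every label: price ≤ 34 — true of each 'Yes' example, false of each 'No' one.
[status: used, price: 27, brand: Belo] — price = 27, hence Yes. [status: new, price: 38, brand: Erix] — price = 38, hence No.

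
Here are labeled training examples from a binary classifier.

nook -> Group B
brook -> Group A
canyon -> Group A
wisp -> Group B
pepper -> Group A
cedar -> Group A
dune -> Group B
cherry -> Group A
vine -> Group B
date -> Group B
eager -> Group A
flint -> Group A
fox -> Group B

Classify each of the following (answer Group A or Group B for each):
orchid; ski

Group A, Group B

Rule: length ≥ 5. This holds for each 'Group A' example and fails for each 'Group B' one.
orchid: length 6 — meets the rule, so Group A. ski: length 3 — doesn't match, so Group B.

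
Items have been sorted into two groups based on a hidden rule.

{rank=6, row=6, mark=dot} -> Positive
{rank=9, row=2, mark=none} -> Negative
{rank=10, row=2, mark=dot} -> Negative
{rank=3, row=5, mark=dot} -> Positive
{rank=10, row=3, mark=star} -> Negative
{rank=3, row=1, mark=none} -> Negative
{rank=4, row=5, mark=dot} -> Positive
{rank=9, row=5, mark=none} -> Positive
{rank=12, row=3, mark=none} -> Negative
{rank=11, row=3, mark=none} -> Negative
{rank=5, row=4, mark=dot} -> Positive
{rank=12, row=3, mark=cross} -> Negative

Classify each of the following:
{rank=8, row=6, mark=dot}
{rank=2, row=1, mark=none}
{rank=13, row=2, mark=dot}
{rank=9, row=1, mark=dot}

Positive, Negative, Negative, Negative

The distinguishing property — row ≥ 4 — holds for all the 'Positive' cases and none of the 'Negative' cases.
{rank=8, row=6, mark=dot} — row = 6, hence Positive. {rank=2, row=1, mark=none} — row = 1, hence Negative. {rank=13, row=2, mark=dot} — row = 2, hence Negative. {rank=9, row=1, mark=dot} — row = 1, hence Negative.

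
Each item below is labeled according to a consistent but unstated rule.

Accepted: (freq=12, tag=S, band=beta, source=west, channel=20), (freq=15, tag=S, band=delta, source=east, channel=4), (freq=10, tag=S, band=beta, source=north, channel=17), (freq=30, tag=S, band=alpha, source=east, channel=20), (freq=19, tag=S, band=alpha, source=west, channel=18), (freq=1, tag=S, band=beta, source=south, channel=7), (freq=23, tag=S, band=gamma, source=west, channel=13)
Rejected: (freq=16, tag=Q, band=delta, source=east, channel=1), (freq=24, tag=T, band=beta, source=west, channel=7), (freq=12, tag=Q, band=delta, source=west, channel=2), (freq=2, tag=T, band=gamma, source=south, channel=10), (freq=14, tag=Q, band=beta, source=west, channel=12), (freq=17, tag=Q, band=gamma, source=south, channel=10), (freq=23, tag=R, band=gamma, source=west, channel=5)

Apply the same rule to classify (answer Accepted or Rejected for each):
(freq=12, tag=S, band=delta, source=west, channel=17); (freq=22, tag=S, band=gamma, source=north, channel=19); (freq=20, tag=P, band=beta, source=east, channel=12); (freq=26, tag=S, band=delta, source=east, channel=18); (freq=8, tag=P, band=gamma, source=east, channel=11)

Accepted, Accepted, Rejected, Accepted, Rejected

The pattern is that an item is 'Accepted' exactly when: tag is S.
(freq=12, tag=S, band=delta, source=west, channel=17) — tag is S, hence Accepted.
(freq=22, tag=S, band=gamma, source=north, channel=19) — tag is S, hence Accepted.
(freq=20, tag=P, band=beta, source=east, channel=12) — tag is P, hence Rejected.
(freq=26, tag=S, band=delta, source=east, channel=18) — tag is S, hence Accepted.
(freq=8, tag=P, band=gamma, source=east, channel=11) — tag is P, hence Rejected.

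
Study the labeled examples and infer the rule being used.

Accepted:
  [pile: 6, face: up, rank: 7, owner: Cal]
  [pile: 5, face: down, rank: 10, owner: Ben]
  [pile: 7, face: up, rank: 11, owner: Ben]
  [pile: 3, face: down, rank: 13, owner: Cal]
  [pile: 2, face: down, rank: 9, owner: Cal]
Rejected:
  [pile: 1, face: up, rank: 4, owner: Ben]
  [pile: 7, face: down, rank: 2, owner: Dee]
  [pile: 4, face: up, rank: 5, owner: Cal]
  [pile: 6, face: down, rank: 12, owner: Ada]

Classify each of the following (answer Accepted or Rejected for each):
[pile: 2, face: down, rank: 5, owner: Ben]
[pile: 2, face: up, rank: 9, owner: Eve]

Rejected, Accepted

The distinguishing property — rank ≥ 7 AND rank ≠ 12 — holds for all the 'Accepted' cases and none of the 'Rejected' cases.
[pile: 2, face: down, rank: 5, owner: Ben]: rank = 5 — doesn't match, so Rejected. [pile: 2, face: up, rank: 9, owner: Eve]: rank = 9 — fits, so Accepted.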